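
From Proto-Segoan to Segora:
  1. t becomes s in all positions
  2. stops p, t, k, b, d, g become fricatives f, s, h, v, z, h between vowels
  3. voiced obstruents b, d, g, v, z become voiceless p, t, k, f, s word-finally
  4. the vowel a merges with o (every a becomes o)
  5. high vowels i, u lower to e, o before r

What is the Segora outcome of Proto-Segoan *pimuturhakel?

pimusorhohel

Segora: start from *pimuturhakel.
  rule 1 (unconditioned shift): pimuturhakel → pimusurhakel
  rule 2 (intervocalic lenition): pimusurhakel → pimusurhahel
  rule 3: no change — pimusurhahel
  rule 4 (vowel merger): pimusurhahel → pimusurhohel
  rule 5 (pre-rhotic lowering): pimusurhohel → pimusorhohel
  ⇒ Segora pimusorhohel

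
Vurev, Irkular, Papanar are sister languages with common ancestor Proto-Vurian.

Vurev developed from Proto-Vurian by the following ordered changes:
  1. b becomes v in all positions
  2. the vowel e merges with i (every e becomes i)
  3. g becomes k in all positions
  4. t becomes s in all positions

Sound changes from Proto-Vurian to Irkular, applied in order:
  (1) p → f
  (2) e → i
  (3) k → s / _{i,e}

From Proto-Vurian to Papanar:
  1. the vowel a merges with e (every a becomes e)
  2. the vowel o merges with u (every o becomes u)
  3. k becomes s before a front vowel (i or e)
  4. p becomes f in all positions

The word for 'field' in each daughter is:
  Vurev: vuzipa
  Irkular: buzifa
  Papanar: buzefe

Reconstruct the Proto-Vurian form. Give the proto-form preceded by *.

Position 5: Vurev has p, Irkular has f, Papanar has f. Vurev preserves p here (none of its changes turn any other segment into p), so the proto-segment is *p.
Position 6: Vurev has a, Irkular has a, Papanar has e. Vurev preserves a here (none of its changes turn any other segment into a), so the proto-segment is *a.
Continuing position by position gives *buzepa; check it forward:
Vurev: *buzepa > vuzepa > vuzipa  (by unconditioned shift, vowel merger)
Irkular: *buzepa
  buzepa → buzefa   [unconditioned shift]
  buzefa → buzifa   [vowel merger]
  buzifa (rule 3 does not apply)
  giving Irkular buzifa.
Papanar: *buzepa > buzepe > buzefe  (by vowel merger, unconditioned shift)
*buzepa is the unique common source.

*buzepa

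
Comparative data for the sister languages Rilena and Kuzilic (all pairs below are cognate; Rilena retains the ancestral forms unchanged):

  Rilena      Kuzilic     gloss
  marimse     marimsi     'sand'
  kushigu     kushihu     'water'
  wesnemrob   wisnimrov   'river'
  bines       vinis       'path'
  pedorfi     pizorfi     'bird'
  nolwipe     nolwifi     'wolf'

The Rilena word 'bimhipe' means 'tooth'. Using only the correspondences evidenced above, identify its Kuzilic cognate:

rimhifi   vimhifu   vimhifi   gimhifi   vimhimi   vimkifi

vimhifi

bines ~ vinis — Rilena b corresponds to Kuzilic v word-initially before a front vowel.
nolwipe ~ nolwifi — Rilena p corresponds to Kuzilic f between vowels (before a front vowel).
marimse ~ marimsi, nolwipe ~ nolwifi — Rilena e corresponds to Kuzilic i word-finally.
Applying these to Rilena 'bimhipe':
  bimhipe → vimhipe   (b→v word-initially before a front vowel)
  vimhipe → vimhife   (p→f between vowels (before a front vowel))
  vimhife → vimhifi   (e→i word-finally)
So the Kuzilic cognate is 'vimhifi'.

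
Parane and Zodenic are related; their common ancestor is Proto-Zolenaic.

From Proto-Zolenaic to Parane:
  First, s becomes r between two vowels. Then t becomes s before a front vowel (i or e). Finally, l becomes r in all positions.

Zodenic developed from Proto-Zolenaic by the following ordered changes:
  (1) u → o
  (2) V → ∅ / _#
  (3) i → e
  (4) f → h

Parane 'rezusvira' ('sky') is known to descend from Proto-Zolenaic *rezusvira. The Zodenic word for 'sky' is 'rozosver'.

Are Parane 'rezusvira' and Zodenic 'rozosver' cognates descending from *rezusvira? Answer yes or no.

Derive the expected Zodenic reflex of *rezusvira:
Zodenic: *rezusvira
  rezusvira → rezosvira   [vowel merger]
  rezosvira → rezosvir   [apocope]
  rezosvir → rezosver   [vowel merger]
  rezosver (rule 4 does not apply)
  giving Zodenic rezosver.
The regular Zodenic reflex would be 'rezosver', but the attested form is 'rozosver'. The correspondence is irregular, so they are not cognates (the Zodenic form has a different source).

no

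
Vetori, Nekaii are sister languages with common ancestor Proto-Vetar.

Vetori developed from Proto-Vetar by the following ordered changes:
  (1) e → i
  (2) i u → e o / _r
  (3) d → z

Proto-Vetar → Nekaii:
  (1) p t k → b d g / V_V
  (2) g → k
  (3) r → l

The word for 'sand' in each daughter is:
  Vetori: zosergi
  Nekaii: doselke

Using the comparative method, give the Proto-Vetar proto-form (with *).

*doserge

Position 7: Vetori has i, Nekaii has e. Nekaii preserves e here (none of its changes turn any other segment into e), so the proto-segment is *e.
Position 1: Vetori has z, Nekaii has d. Taking the neighbouring segments as reconstructed: Vetori z could go back to *d or *z; Nekaii d can only go back to *d — the one source consistent with every daughter is *d.
Continuing position by position gives *doserge; check it forward:
Vetori: start from *doserge.
  rule 1 (vowel merger): doserge → dosirgi
  rule 2 (pre-rhotic lowering): dosirgi → dosergi
  rule 3 (unconditioned shift): dosergi → zosergi
  ⇒ Vetori zosergi
Nekaii: *doserge
  doserge (rule 1 does not apply)
  doserge → doserke   [unconditioned shift]
  doserke → doselke   [unconditioned shift]
  giving Nekaii doselke.
Only *doserge yields all of Vetori zosergi, Nekaii doselke.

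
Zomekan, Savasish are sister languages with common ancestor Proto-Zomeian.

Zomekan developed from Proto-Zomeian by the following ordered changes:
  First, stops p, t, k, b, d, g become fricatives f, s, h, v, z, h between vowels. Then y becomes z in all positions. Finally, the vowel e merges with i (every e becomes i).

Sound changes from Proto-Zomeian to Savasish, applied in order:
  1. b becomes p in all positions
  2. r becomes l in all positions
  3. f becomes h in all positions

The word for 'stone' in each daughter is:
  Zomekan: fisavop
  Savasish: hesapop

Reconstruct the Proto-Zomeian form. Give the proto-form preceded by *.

Position 5: Zomekan has v, Savasish has p. Taking the neighbouring segments as reconstructed: Zomekan v could go back to *b or *v; Savasish p could go back to *p or *b — the one source consistent with every daughter is *b.
Position 2: Zomekan has i, Savasish has e. Savasish preserves e here (none of its changes turn any other segment into e), so the proto-segment is *e.
Continuing position by position gives *fesabop; check it forward:
Zomekan: start from *fesabop.
  rule 1 (intervocalic lenition): fesabop → fesavop
  rule 2: no change — fesavop
  rule 3 (vowel merger): fesavop → fisavop
  ⇒ Zomekan fisavop
Savasish: start from *fesabop.
  rule 1 (unconditioned shift): fesabop → fesapop
  rule 2: no change — fesapop
  rule 3 (unconditioned shift): fesapop → hesapop
  ⇒ Savasish hesapop
Only *fesabop yields all of Zomekan fisavop, Savasish hesapop.

*fesabop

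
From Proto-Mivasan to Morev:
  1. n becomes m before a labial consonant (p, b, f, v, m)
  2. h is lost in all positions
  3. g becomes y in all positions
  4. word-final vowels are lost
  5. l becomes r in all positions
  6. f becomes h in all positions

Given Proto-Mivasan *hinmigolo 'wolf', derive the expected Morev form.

immiyor

Morev: *hinmigolo > himmigolo > immigolo > immiyolo > immiyol > immiyor  (by nasal place assimilation, h-loss, unconditioned shift, apocope, unconditioned shift)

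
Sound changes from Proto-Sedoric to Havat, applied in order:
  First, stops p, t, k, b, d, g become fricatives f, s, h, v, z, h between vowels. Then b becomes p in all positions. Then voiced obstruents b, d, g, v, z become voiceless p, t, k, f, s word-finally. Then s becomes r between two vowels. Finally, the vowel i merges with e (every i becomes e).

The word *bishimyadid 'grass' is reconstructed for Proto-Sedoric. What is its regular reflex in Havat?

Havat: *bishimyadid > bishimyazid > pishimyazid > pishimyazit > peshemyazet  (by intervocalic lenition, unconditioned shift, final devoicing, vowel merger)

peshemyazet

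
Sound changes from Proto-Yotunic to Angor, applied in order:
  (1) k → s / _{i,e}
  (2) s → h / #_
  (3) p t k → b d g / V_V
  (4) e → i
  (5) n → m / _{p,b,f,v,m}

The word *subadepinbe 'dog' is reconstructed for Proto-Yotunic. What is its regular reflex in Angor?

hubadibimbi

Angor: *subadepinbe > hubadepinbe > hubadebinbe > hubadibinbi > hubadibimbi  (by debuccalisation, intervocalic voicing, vowel merger, nasal place assimilation)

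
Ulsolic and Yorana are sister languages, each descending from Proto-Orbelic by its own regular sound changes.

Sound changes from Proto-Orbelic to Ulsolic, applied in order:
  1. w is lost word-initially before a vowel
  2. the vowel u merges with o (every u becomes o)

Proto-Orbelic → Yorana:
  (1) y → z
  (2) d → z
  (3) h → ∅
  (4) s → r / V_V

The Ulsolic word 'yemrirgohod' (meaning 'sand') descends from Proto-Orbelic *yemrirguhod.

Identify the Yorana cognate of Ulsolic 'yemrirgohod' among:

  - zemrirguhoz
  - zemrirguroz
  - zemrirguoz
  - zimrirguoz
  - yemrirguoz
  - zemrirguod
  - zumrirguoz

zemrirguoz

Yorana: *yemrirguhod
  yemrirguhod → zemrirguhod   [unconditioned shift]
  zemrirguhod → zemrirguhoz   [unconditioned shift]
  zemrirguhoz → zemrirguoz   [h-loss]
  zemrirguoz (rule 4 does not apply)
  giving Yorana zemrirguoz.
Among the options, 'zemrirguoz' alone shows every Yorana change applied in order.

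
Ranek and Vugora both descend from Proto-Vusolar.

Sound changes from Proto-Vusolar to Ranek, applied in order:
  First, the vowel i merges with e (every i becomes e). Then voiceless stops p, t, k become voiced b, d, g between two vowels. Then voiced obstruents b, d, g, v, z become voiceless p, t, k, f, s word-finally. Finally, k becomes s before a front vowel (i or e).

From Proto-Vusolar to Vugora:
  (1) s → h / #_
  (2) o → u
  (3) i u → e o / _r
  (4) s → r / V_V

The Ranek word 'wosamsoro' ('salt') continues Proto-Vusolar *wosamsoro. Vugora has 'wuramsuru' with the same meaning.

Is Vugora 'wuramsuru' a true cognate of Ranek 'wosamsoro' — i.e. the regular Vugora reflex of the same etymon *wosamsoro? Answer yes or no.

Derive the expected Vugora reflex of *wosamsoro:
Vugora: *wosamsoro > wusamsuru > wusamsoru > wuramsoru  (by vowel merger, pre-rhotic lowering, rhotacism)
The regular Vugora reflex would be 'wuramsoru', but the attested form is 'wuramsuru'. The correspondence is irregular, so they are not cognates (the Vugora form has a different source).

no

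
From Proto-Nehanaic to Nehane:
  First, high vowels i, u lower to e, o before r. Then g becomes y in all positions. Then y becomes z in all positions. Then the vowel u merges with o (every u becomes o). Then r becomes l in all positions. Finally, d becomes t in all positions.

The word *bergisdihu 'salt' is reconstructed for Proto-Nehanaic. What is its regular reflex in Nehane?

belzistiho

Nehane: *bergisdihu > beryisdihu > berzisdihu > berzisdiho > belzisdiho > belzistiho  (by unconditioned shift, unconditioned shift, vowel merger, unconditioned shift, unconditioned shift)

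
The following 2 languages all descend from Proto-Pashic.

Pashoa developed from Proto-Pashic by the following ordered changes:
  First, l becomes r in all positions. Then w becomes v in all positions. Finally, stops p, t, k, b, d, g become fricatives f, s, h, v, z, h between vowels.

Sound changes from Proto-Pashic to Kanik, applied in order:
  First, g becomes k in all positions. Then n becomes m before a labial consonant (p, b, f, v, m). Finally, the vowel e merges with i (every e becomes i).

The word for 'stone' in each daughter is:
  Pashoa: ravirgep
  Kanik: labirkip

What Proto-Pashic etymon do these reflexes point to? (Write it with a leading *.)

Position 7: Pashoa has e, Kanik has i. Pashoa preserves e here (none of its changes turn any other segment into e), so the proto-segment is *e.
Position 1: Pashoa has r, Kanik has l. Kanik preserves l here (none of its changes turn any other segment into l), so the proto-segment is *l.
Verify the candidate proto-form against each daughter:
Pashoa: start from *labirgep.
  rule 1 (unconditioned shift): labirgep → rabirgep
  rule 2: no change — rabirgep
  rule 3 (intervocalic lenition): rabirgep → ravirgep
  ⇒ Pashoa ravirgep
Kanik: *labirgep > labirkep > labirkip  (by unconditioned shift, vowel merger)
Only *labirgep yields all of Pashoa ravirgep, Kanik labirkip.

*labirgep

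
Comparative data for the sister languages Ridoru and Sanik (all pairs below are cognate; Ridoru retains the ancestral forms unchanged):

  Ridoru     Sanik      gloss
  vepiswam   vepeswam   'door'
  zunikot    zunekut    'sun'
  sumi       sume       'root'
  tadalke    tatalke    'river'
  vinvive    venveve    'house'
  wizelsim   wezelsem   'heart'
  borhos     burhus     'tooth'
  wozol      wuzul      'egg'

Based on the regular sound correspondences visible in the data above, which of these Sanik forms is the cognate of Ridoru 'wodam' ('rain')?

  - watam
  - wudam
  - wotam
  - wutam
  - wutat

wutam

zunikot ~ zunekut, borhos ~ burhus — Ridoru o corresponds to Sanik u after a consonant, before a consonant other than r, m, n, p, b, f, v.
tadalke ~ tatalke — Ridoru d corresponds to Sanik t between vowels (before a back vowel).
Applying these to Ridoru 'wodam':
  wodam → wudam   (o→u after a consonant, before a consonant other than r, m, n, p, b, f, v)
  wudam → wutam   (d→t between vowels (before a back vowel))
So the Sanik cognate is 'wutam'.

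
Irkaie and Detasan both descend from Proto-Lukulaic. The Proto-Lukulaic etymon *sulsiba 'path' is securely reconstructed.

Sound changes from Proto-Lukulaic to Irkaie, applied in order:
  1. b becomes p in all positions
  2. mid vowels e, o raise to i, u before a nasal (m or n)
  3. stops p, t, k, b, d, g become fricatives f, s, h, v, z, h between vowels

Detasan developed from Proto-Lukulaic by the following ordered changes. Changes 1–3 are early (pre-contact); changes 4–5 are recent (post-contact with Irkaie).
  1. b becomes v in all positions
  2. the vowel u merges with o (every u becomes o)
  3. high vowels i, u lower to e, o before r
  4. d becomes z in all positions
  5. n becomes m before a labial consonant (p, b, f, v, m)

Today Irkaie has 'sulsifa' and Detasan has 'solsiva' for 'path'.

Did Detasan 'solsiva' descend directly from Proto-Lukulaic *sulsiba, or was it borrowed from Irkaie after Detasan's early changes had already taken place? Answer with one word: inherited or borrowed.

inherited

If inherited, *sulsiba would pass through all of Detasan's changes:
Detasan: start from *sulsiba.
  rule 1 (unconditioned shift): sulsiba → sulsiva
  rule 2 (vowel merger): sulsiva → solsiva
  rule 3: no change — solsiva
  rule 4: no change — solsiva
  rule 5: no change — solsiva
  ⇒ Detasan solsiva
If borrowed from Irkaie 'sulsifa' after the early changes, it would undergo only the recent ones:
  rule 4 (unconditioned shift): no change (sulsifa)
  rule 5 (nasal place assimilation): no change (sulsifa)
  ⇒ as a loan: sulsifa
Detasan 'solsiva' matches the inherited outcome exactly, so it is an inherited cognate, not a loan.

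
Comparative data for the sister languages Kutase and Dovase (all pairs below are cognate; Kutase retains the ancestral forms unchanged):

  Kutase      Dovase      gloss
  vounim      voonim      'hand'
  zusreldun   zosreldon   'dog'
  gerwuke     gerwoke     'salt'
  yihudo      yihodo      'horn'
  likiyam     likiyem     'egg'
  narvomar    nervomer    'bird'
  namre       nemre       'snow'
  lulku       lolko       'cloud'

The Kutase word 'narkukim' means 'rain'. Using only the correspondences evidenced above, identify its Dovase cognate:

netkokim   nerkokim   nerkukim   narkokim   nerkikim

nerkokim

narvomar ~ nervomer — Kutase a corresponds to Dovase e after a consonant, before r.
zusreldun ~ zosreldon, gerwuke ~ gerwoke — Kutase u corresponds to Dovase o after a consonant, before a consonant other than r, m, n, p, b, f, v.
Applying these to Kutase 'narkukim':
  narkukim → nerkukim   (a→e after a consonant, before r)
  nerkukim → nerkokim   (u→o after a consonant, before a consonant other than r, m, n, p, b, f, v)
So the Dovase cognate is 'nerkokim'.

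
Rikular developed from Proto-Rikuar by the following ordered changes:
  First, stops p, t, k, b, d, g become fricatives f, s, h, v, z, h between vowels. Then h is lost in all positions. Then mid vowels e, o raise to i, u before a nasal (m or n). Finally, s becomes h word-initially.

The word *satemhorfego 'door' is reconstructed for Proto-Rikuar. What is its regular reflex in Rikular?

Rikular: start from *satemhorfego.
  rule 1 (intervocalic lenition): satemhorfego → sasemhorfeho
  rule 2 (h-loss): sasemhorfeho → sasemorfeo
  rule 3 (pre-nasal raising): sasemorfeo → sasimorfeo
  rule 4 (debuccalisation): sasimorfeo → hasimorfeo
  ⇒ Rikular hasimorfeo

hasimorfeo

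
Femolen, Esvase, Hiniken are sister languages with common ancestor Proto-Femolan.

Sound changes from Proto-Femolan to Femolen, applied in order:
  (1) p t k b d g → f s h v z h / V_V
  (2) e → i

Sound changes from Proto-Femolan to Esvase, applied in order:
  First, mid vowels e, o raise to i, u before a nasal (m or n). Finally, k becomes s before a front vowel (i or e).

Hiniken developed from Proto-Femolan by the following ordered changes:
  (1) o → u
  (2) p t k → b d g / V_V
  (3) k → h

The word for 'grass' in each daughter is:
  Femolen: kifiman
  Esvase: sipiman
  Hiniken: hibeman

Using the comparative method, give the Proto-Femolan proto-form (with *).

Position 4: Femolen has i, Esvase has i, Hiniken has e. Hiniken preserves e here (none of its changes turn any other segment into e), so the proto-segment is *e.
Position 1: Femolen has k, Esvase has s, Hiniken has h. Femolen preserves k here (none of its changes turn any other segment into k), so the proto-segment is *k.
Position 3: Femolen has f, Esvase has p, Hiniken has b. Esvase preserves p here (none of its changes turn any other segment into p), so the proto-segment is *p.
The remaining positions agree across the daughters. Check the candidate against every language:
Femolen: *kipeman > kifeman > kifiman  (by intervocalic lenition, vowel merger)
Esvase: start from *kipeman.
  rule 1 (pre-nasal raising): kipeman → kipiman
  rule 2 (palatalisation): kipiman → sipiman
  ⇒ Esvase sipiman
Hiniken: *kipeman > kibeman > hibeman  (by intervocalic voicing, unconditioned shift)
Only *kipeman yields all of Femolen kifiman, Esvase sipiman, Hiniken hibeman.

*kipeman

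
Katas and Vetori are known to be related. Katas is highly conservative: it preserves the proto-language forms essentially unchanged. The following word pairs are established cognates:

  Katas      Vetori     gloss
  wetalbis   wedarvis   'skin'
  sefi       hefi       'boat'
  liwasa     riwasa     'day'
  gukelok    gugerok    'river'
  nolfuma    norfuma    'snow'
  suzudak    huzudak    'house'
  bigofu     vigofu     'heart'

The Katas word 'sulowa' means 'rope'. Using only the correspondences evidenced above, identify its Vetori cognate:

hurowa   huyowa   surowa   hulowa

hurowa

suzudak ~ huzudak — Katas s corresponds to Vetori h word-initially before a back vowel.
gukelok ~ gugerok — Katas l corresponds to Vetori r between vowels (before a back vowel).
Applying these to Katas 'sulowa':
  sulowa → hulowa   (s→h word-initially before a back vowel)
  hulowa → hurowa   (l→r between vowels (before a back vowel))
So the Vetori cognate is 'hurowa'.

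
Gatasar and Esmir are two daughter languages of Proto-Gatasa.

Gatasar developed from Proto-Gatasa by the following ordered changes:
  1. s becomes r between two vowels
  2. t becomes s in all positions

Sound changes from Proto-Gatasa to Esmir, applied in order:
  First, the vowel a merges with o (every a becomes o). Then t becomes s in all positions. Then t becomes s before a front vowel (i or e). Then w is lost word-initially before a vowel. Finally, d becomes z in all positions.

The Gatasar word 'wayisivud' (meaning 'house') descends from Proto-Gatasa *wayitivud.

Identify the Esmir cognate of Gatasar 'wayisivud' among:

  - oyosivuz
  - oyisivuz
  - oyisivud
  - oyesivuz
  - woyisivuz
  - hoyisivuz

Esmir: *wayitivud
  wayitivud → woyitivud   [vowel merger]
  woyitivud → woyisivud   [unconditioned shift]
  woyisivud (rule 3 does not apply)
  woyisivud → oyisivud   [glide loss]
  oyisivud → oyisivuz   [unconditioned shift]
  giving Esmir oyisivuz.

oyisivuz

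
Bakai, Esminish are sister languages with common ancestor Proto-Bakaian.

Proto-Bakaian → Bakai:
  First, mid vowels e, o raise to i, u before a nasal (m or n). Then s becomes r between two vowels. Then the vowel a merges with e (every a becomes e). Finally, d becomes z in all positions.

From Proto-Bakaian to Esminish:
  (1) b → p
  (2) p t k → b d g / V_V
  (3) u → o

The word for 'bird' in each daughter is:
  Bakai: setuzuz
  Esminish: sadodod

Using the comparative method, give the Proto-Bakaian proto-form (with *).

Position 2: Bakai has e, Esminish has a. Esminish preserves a here (none of its changes turn any other segment into a), so the proto-segment is *a.
Position 6: Bakai has u, Esminish has o. Taking the neighbouring segments as reconstructed: Bakai u can only go back to *u; Esminish o could go back to *o or *u — the one source consistent with every daughter is *u.
Continuing position by position gives *satudud; check it forward:
Bakai: start from *satudud.
  rule 1: no change — satudud
  rule 2: no change — satudud
  rule 3 (vowel merger): satudud → setudud
  rule 4 (unconditioned shift): setudud → setuzuz
  ⇒ Bakai setuzuz
Esminish: *satudud > sadudud > sadodod  (by intervocalic voicing, vowel merger)
No other proto-form is consistent with every reflex, so the reconstruction is *satudud.

*satudud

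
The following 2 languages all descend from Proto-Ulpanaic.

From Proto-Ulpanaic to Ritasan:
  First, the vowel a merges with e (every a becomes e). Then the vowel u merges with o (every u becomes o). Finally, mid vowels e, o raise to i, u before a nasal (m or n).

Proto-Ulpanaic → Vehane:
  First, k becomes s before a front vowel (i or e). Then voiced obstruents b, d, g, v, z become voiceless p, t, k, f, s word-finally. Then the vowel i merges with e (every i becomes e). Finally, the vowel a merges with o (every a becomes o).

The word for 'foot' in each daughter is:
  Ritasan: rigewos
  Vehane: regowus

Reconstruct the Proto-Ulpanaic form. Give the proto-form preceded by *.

Position 2: Ritasan has i, Vehane has e. Taking the neighbouring segments as reconstructed: Ritasan i can only go back to *i; Vehane e could go back to *e or *i — the one source consistent with every daughter is *i.
Position 4: Ritasan has e, Vehane has o. Taking the neighbouring segments as reconstructed: Ritasan e could go back to *a or *e; Vehane o could go back to *a or *o — the one source consistent with every daughter is *a.
Position 6: Ritasan has o, Vehane has u. Vehane preserves u here (none of its changes turn any other segment into u), so the proto-segment is *u.
The remaining positions agree across the daughters. Check the candidate against every language:
Ritasan: *rigawus > rigewus > rigewos  (by vowel merger, vowel merger)
Vehane: *rigawus
  rigawus (rule 1 does not apply)
  rigawus (rule 2 does not apply)
  rigawus → regawus   [vowel merger]
  regawus → regowus   [vowel merger]
  giving Vehane regowus.
No other proto-form is consistent with every reflex, so the reconstruction is *rigawus.

*rigawus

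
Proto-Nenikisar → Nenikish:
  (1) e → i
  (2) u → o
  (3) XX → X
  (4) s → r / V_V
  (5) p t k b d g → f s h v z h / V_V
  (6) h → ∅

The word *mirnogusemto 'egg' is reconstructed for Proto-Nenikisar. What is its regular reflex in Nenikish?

mirnoorimto

Nenikish: *mirnogusemto > mirnogusimto > mirnogosimto > mirnogorimto > mirnohorimto > mirnoorimto  (by vowel merger, vowel merger, rhotacism, intervocalic lenition, h-loss)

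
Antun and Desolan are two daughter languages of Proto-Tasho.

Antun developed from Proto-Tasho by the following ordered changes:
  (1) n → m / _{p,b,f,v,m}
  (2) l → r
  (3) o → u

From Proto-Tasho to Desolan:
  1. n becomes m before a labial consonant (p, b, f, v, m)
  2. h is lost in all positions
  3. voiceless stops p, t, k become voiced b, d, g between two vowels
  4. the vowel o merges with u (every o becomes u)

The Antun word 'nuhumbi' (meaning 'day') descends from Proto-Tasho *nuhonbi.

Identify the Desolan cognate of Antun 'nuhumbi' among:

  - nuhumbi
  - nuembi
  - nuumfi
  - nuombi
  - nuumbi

Desolan: start from *nuhonbi.
  rule 1 (nasal place assimilation): nuhonbi → nuhombi
  rule 2 (h-loss): nuhombi → nuombi
  rule 3: no change — nuombi
  rule 4 (vowel merger): nuombi → nuumbi
  ⇒ Desolan nuumbi
The other candidates each miss or misapply at least one Desolan change.

nuumbi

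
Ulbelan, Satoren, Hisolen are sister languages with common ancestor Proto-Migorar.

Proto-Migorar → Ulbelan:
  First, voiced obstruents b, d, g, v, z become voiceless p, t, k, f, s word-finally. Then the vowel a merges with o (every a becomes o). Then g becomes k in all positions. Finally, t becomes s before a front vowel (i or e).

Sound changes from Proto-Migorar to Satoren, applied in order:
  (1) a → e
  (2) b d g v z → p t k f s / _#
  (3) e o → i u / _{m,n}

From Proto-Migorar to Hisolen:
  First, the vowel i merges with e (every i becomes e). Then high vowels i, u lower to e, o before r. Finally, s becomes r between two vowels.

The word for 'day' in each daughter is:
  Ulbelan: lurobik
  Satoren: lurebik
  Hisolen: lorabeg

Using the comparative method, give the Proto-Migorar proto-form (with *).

Position 4: Ulbelan has o, Satoren has e, Hisolen has a. Hisolen preserves a here (none of its changes turn any other segment into a), so the proto-segment is *a.
Position 7: Ulbelan has k, Satoren has k, Hisolen has g. Hisolen preserves g here (none of its changes turn any other segment into g), so the proto-segment is *g.
Verify the candidate proto-form against each daughter:
Ulbelan: start from *lurabig.
  rule 1 (final devoicing): lurabig → lurabik
  rule 2 (vowel merger): lurabik → lurobik
  rule 3: no change — lurobik
  rule 4: no change — lurobik
  ⇒ Ulbelan lurobik
Satoren: *lurabig
  lurabig → lurebig   [vowel merger]
  lurebig → lurebik   [final devoicing]
  lurebik (rule 3 does not apply)
  giving Satoren lurebik.
Hisolen: start from *lurabig.
  rule 1 (vowel merger): lurabig → lurabeg
  rule 2 (pre-rhotic lowering): lurabeg → lorabeg
  rule 3: no change — lorabeg
  ⇒ Hisolen lorabeg
*lurabig is the unique common source.

*lurabig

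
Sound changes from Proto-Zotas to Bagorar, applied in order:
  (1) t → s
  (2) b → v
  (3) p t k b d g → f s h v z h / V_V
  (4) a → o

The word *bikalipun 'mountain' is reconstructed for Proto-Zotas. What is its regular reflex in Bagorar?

Bagorar: start from *bikalipun.
  rule 1: no change — bikalipun
  rule 2 (unconditioned shift): bikalipun → vikalipun
  rule 3 (intervocalic lenition): vikalipun → vihalifun
  rule 4 (vowel merger): vihalifun → viholifun
  ⇒ Bagorar viholifun

viholifun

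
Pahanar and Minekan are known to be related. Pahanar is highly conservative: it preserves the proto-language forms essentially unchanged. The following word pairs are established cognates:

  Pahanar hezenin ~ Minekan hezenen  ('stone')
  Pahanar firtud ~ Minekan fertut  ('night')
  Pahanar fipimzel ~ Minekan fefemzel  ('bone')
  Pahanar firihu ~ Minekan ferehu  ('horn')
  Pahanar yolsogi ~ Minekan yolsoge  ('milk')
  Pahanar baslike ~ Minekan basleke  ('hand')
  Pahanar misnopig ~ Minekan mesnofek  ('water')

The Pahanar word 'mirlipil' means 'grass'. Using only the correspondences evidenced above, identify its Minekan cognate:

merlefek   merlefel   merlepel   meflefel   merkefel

merlefel

firtud ~ fertut, firihu ~ ferehu — Pahanar i corresponds to Minekan e after a consonant, before r.
fipimzel ~ fefemzel — Pahanar i corresponds to Minekan e after a consonant, before a labial obstruent.
fipimzel ~ fefemzel, misnopig ~ mesnofek — Pahanar p corresponds to Minekan f between vowels (before a front vowel).
firihu ~ ferehu, baslike ~ basleke — Pahanar i corresponds to Minekan e after a consonant, before a consonant other than r, m, n, p, b, f, v.
Applying these to Pahanar 'mirlipil':
  mirlipil → merlipil   (i→e after a consonant, before r)
  merlipil → merlepil   (i→e after a consonant, before a labial obstruent)
  merlepil → merlefil   (p→f between vowels (before a front vowel))
  merlefil → merlefel   (i→e after a consonant, before a consonant other than r, m, n, p, b, f, v)
So the Minekan cognate is 'merlefel'.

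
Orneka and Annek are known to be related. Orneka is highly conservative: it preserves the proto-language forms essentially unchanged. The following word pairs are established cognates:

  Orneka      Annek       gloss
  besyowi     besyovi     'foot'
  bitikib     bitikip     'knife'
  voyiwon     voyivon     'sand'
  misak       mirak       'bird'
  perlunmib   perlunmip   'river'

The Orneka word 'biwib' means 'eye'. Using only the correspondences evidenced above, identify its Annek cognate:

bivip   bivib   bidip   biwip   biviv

bivip

besyowi ~ besyovi — Orneka w corresponds to Annek v between vowels (before a front vowel).
bitikib ~ bitikip, perlunmib ~ perlunmip — Orneka b corresponds to Annek p word-finally.
Applying these to Orneka 'biwib':
  biwib → bivib   (w→v between vowels (before a front vowel))
  bivib → bivip   (b→p word-finally)
So the Annek cognate is 'bivip'.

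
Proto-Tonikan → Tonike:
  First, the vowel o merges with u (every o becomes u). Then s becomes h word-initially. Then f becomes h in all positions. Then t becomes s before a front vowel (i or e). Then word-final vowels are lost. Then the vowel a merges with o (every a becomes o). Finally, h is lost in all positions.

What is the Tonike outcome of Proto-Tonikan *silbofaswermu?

Tonike: start from *silbofaswermu.
  rule 1 (vowel merger): silbofaswermu → silbufaswermu
  rule 2 (debuccalisation): silbufaswermu → hilbufaswermu
  rule 3 (unconditioned shift): hilbufaswermu → hilbuhaswermu
  rule 4: no change — hilbuhaswermu
  rule 5 (apocope): hilbuhaswermu → hilbuhaswerm
  rule 6 (vowel merger): hilbuhaswerm → hilbuhoswerm
  rule 7 (h-loss): hilbuhoswerm → ilbuoswerm
  ⇒ Tonike ilbuoswerm

ilbuoswerm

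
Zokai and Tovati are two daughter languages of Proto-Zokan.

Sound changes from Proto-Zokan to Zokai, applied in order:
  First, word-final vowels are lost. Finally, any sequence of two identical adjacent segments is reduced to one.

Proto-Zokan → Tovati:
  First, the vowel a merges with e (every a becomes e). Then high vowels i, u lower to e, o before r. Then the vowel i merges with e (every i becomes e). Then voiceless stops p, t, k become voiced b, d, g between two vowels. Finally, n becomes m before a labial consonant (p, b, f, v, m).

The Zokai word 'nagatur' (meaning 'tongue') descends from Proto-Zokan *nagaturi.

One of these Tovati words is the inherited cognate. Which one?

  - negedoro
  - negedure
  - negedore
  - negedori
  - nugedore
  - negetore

negedore

Tovati: *nagaturi
  nagaturi → negeturi   [vowel merger]
  negeturi → negetori   [pre-rhotic lowering]
  negetori → negetore   [vowel merger]
  negetore → negedore   [intervocalic voicing]
  negedore (rule 5 does not apply)
  giving Tovati negedore.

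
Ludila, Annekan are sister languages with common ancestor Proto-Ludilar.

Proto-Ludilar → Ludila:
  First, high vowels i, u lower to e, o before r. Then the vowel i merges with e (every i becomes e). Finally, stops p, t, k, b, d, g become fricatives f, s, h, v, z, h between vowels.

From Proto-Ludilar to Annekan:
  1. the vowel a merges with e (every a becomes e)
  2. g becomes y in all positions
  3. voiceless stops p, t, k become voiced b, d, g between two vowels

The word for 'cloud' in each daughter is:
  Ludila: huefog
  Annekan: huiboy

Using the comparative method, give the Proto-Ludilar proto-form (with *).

Position 3: Ludila has e, Annekan has i. Annekan preserves i here (none of its changes turn any other segment into i), so the proto-segment is *i.
Position 6: Ludila has g, Annekan has y. Ludila preserves g here (none of its changes turn any other segment into g), so the proto-segment is *g.
Continuing position by position gives *huipog; check it forward:
Ludila: *huipog
  huipog (rule 1 does not apply)
  huipog → huepog   [vowel merger]
  huepog → huefog   [intervocalic lenition]
  giving Ludila huefog.
Annekan: *huipog
  huipog (rule 1 does not apply)
  huipog → huipoy   [unconditioned shift]
  huipoy → huiboy   [intervocalic voicing]
  giving Annekan huiboy.
No other proto-form is consistent with every reflex, so the reconstruction is *huipog.

*huipog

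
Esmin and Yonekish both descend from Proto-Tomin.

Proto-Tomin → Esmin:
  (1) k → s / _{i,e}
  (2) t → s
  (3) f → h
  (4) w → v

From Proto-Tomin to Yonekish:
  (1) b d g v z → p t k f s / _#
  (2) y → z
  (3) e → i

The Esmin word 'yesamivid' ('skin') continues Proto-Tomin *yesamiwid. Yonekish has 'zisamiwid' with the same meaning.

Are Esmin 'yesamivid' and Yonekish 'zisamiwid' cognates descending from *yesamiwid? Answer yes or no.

Derive the expected Yonekish reflex of *yesamiwid:
Yonekish: start from *yesamiwid.
  rule 1 (final devoicing): yesamiwid → yesamiwit
  rule 2 (unconditioned shift): yesamiwit → zesamiwit
  rule 3 (vowel merger): zesamiwit → zisamiwit
  ⇒ Yonekish zisamiwit
The regular Yonekish reflex would be 'zisamiwit', but the attested form is 'zisamiwid'. The correspondence is irregular, so they are not cognates (the Yonekish form has a different source).

no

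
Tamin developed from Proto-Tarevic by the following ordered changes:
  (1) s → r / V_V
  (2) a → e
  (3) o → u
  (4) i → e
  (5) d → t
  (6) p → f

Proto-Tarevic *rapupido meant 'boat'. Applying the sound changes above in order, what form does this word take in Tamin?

refufetu

Tamin: start from *rapupido.
  rule 1: no change — rapupido
  rule 2 (vowel merger): rapupido → repupido
  rule 3 (vowel merger): repupido → repupidu
  rule 4 (vowel merger): repupidu → repupedu
  rule 5 (unconditioned shift): repupedu → repupetu
  rule 6 (unconditioned shift): repupetu → refufetu
  ⇒ Tamin refufetu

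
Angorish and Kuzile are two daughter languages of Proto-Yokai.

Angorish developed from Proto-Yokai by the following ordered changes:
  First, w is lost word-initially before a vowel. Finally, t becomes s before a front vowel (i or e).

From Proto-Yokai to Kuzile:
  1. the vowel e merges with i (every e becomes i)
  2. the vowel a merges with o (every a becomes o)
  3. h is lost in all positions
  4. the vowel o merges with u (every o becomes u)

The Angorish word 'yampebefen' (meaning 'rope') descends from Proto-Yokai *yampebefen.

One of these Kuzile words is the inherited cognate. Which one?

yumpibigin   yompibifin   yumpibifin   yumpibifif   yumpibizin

Kuzile: *yampebefen > yampibifin > yompibifin > yumpibifin  (by vowel merger, vowel merger, vowel merger)
Among the options, 'yumpibifin' alone shows every Kuzile change applied in order.

yumpibifin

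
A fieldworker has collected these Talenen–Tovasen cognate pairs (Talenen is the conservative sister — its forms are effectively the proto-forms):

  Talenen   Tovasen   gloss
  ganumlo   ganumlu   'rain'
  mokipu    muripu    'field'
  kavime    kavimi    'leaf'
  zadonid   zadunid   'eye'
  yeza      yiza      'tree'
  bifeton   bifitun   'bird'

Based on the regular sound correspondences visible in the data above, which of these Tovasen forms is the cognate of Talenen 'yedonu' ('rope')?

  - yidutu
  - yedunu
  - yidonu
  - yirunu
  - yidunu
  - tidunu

yeza ~ yiza, bifeton ~ bifitun — Talenen e corresponds to Tovasen i after a consonant, before a consonant other than r, m, n, p, b, f, v.
zadonid ~ zadunid, bifeton ~ bifitun — Talenen o corresponds to Tovasen u after a consonant, before a nasal.
Applying these to Talenen 'yedonu':
  yedonu → yidonu   (e→i after a consonant, before a consonant other than r, m, n, p, b, f, v)
  yidonu → yidunu   (o→u after a consonant, before a nasal)
So the Tovasen cognate is 'yidunu'.

yidunu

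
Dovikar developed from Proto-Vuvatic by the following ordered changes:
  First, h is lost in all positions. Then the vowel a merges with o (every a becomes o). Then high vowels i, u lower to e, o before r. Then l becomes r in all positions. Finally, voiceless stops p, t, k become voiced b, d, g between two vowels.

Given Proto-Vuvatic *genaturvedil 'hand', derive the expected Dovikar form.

Dovikar: start from *genaturvedil.
  rule 1: no change — genaturvedil
  rule 2 (vowel merger): genaturvedil → genoturvedil
  rule 3 (pre-rhotic lowering): genoturvedil → genotorvedil
  rule 4 (unconditioned shift): genotorvedil → genotorvedir
  rule 5 (intervocalic voicing): genotorvedir → genodorvedir
  ⇒ Dovikar genodorvedir

genodorvedir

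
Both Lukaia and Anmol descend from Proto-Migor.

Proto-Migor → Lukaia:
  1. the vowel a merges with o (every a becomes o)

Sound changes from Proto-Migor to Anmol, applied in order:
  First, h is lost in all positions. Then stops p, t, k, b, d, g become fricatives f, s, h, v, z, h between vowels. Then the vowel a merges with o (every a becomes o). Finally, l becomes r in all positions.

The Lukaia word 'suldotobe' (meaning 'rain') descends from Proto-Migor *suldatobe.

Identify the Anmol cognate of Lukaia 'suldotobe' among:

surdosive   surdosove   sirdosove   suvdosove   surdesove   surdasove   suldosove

surdosove

Anmol: start from *suldatobe.
  rule 1: no change — suldatobe
  rule 2 (intervocalic lenition): suldatobe → suldasove
  rule 3 (vowel merger): suldasove → suldosove
  rule 4 (unconditioned shift): suldosove → surdosove
  ⇒ Anmol surdosove
Only 'surdosove' matches the regular Anmol development of *suldatobe.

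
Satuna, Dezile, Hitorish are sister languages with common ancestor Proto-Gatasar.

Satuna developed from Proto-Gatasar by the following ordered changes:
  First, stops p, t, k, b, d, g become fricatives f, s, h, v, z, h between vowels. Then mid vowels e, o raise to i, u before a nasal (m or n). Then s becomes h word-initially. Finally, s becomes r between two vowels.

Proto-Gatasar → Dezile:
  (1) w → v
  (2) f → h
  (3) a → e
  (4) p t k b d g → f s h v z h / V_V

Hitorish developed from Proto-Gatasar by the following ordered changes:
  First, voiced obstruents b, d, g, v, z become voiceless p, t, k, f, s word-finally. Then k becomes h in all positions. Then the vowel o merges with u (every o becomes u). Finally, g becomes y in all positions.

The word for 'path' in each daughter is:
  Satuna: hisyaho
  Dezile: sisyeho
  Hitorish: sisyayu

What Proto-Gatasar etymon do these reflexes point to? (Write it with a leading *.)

*sisyago

Position 1: Satuna has h, Dezile has s, Hitorish has s. Taking the neighbouring segments as reconstructed: Satuna h could go back to *s or *h; Dezile s can only go back to *s; Hitorish s can only go back to *s — the one source consistent with every daughter is *s.
Position 5: Satuna has a, Dezile has e, Hitorish has a. Satuna preserves a here (none of its changes turn any other segment into a), so the proto-segment is *a.
Verify the candidate proto-form against each daughter:
Satuna: *sisyago > sisyaho > hisyaho  (by intervocalic lenition, debuccalisation)
Dezile: start from *sisyago.
  rule 1: no change — sisyago
  rule 2: no change — sisyago
  rule 3 (vowel merger): sisyago → sisyego
  rule 4 (intervocalic lenition): sisyego → sisyeho
  ⇒ Dezile sisyeho
Hitorish: *sisyago > sisyagu > sisyayu  (by vowel merger, unconditioned shift)
No other proto-form is consistent with every reflex, so the reconstruction is *sisyago.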